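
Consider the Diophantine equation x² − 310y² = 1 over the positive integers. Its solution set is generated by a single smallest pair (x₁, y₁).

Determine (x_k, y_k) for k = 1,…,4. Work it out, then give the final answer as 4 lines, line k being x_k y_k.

848719 48204
1440647881921 81823301352
2445410459391369679 138889981000287972
4150932639366927117300481 235757131569084991314384

√310 → a₀=17, period (1,1,1,1,5,…,1,1,34); ℓ=16 even so k=15
a_0=17:  p_0=17·1+0=17,  q_0=17·0+1=1
a_1=1:  p_1=1·17+1=18,  q_1=1·1+0=1
a_2=1:  p_2=1·18+17=35,  q_2=1·1+1=2
…
a_7=1:  p_7=1·1567+493=2060,  q_7=1·89+28=117
…
a_9=1:  p_9=1·5687+2060=7747,  q_9=1·323+117=440
a_10=3:  p_10=3·7747+5687=28928,  q_10=3·440+323=1643
…
a_12=1:  p_12=1·152387+28928=181315,  q_12=1·8655+1643=10298
…
a_14=1:  p_14=1·333702+181315=515017,  q_14=1·18953+10298=29251
a_15=1:  p_15=1·515017+333702=848719,  q_15=1·29251+18953=48204
→ (848719, 48204).  Check: 848719²=720323940961, 310·48204²=720323940960, difference 1.
k=2:  x_2 = 848719·848719+310·48204·48204 = 1440647881921,  y_2 = 848719·48204+48204·848719 = 81823301352
k=3:  x_3 = 848719·1440647881921+310·48204·81823301352 = 2445410459391369679,  y_3 = 848719·81823301352+48204·1440647881921 = 138889981000287972
k=4:  x_4 = 848719·2445410459391369679+310·48204·138889981000287972 = 4150932639366927117300481,  y_4 = 848719·138889981000287972+48204·2445410459391369679 = 235757131569084991314384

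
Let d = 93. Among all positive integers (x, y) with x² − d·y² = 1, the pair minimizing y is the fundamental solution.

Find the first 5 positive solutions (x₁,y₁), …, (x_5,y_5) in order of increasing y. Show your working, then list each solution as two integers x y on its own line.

√93 → a₀=9, period (1,1,1,4,6,4,1,1,1,18); ℓ=10 even so k=9
i=0: a=9 ⇒ p=9, q=1
…
i=8: a=1 ⇒ p=7821, q=811
i=9: a=1 ⇒ p=12151, q=1260
→ (12151, 1260).  Check: 12151²=147646801, 93·1260²=147646800, difference 1.
(x_2, y_2) = (12151·12151 + 93·1260·1260, 12151·1260 + 1260·12151) = (295293601, 30620520)
(x_3, y_3) = (12151·295293601 + 93·1260·30620520, 12151·30620520 + 1260·295293601) = (7176225079351, 744139875780)
(x_4, y_4) = (12151·7176225079351 + 93·1260·744139875780, 12151·744139875780 + 1260·7176225079351) = (174396621583094401, 18084087230585040)
(x_5, y_5) = (12151·174396621583094401 + 93·1260·18084087230585040, 12151·18084087230585040 + 1260·174396621583094401) = (4238186690536135053751, 439479487133537766300)

12151 1260
295293601 30620520
7176225079351 744139875780
174396621583094401 18084087230585040
4238186690536135053751 439479487133537766300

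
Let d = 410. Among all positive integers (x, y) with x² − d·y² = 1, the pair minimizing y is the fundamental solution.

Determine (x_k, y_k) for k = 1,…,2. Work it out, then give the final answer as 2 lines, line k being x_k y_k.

d=410: √d = [20; 4,40] (ℓ=2, even), read p_1/q_1
a_0=20:  p_0=20·1+0=20,  q_0=20·0+1=1
a_1=4:  p_1=4·20+1=81,  q_1=4·1+0=4
(x₁, y₁) = (81, 4);  81² − 410·4² = 1 ✓
(x_2, y_2) = (81·81 + 410·4·4, 81·4 + 4·81) = (13121, 648)

81 4
13121 648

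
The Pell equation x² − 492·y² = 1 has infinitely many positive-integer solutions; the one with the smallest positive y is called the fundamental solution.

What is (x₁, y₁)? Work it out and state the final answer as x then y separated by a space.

29767 1342

[22; 5,1,1,10,1,1,5,44] for √492; ℓ=8 ⇒ convergent index 7
step 0: (22, 1)  from 22·(1,0) + (0,1)
step 1: (111, 5)  from 5·(22,1) + (1,0)
step 2: (133, 6)  from 1·(111,5) + (22,1)
step 3: (244, 11)  from 1·(133,6) + (111,5)
step 4: (2573, 116)  from 10·(244,11) + (133,6)
…
step 6: (5390, 243)  from 1·(2817,127) + (2573,116)
step 7: (29767, 1342)  from 5·(5390,243) + (2817,127)
fundamental: x₁=29767, y₁=1342  (since 886074289 − 492·1800964 = 1)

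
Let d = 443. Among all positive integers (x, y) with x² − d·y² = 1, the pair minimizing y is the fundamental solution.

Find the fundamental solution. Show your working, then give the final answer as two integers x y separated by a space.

442 21

√443 → a₀=21, period (21,42); ℓ=2 even so k=1
a_0=21:  p_0=21·1+0=21,  q_0=21·0+1=1
a_1=21:  p_1=21·21+1=442,  q_1=21·1+0=21
fundamental: x₁=442, y₁=21  (since 195364 − 443·441 = 1)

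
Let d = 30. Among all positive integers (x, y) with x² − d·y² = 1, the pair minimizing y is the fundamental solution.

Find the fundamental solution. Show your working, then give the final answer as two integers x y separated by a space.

[5; 2,10] for √30; ℓ=2 ⇒ convergent index 1
step 0: (5, 1)  from 5·(1,0) + (0,1)
step 1: (11, 2)  from 2·(5,1) + (1,0)
(x₁, y₁) = (11, 2);  11² − 30·2² = 1 ✓

11 2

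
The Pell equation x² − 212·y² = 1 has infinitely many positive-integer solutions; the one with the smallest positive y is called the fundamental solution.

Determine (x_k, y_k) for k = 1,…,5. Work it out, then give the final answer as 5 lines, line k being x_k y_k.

[14; 1,1,3,1,1,…,1,1,28] for √212; ℓ=14 ⇒ convergent index 13
a_0=14:  p_0=14·1+0=14,  q_0=14·0+1=1
a_1=1:  p_1=1·14+1=15,  q_1=1·1+0=1
a_2=1:  p_2=1·15+14=29,  q_2=1·1+1=2
a_3=3:  p_3=3·29+15=102,  q_3=3·2+1=7
a_4=1:  p_4=1·102+29=131,  q_4=1·7+2=9
a_5=1:  p_5=1·131+102=233,  q_5=1·9+7=16
…
a_7=6:  p_7=6·364+233=2417,  q_7=6·25+16=166
a_8=1:  p_8=1·2417+364=2781,  q_8=1·166+25=191
…
a_10=1:  p_10=1·5198+2781=7979,  q_10=1·357+191=548
a_11=3:  p_11=3·7979+5198=29135,  q_11=3·548+357=2001
a_12=1:  p_12=1·29135+7979=37114,  q_12=1·2001+548=2549
a_13=1:  p_13=1·37114+29135=66249,  q_13=1·2549+2001=4550
→ (66249, 4550).  Check: 66249²=4388930001, 212·4550²=4388930000, difference 1.
k=2:  x_2 = 66249·66249+212·4550·4550 = 8777860001,  y_2 = 66249·4550+4550·66249 = 602865900
k=3:  x_3 = 66249·8777860001+212·4550·602865900 = 1163048894346249,  y_3 = 66249·602865900+4550·8777860001 = 79878526013650
k=4:  x_4 = 66249·1163048894346249+212·4550·79878526013650 = 154101652394311440001,  y_4 = 66249·79878526013650+4550·1163048894346249 = 10583744939153731800
k=5:  x_5 = 66249·154101652394311440001+212·4550·10583744939153731800 = 20418160737778428282906249,  y_5 = 66249·10583744939153731800+4550·154101652394311440001 = 1402325036868112630022750

66249 4550
8777860001 602865900
1163048894346249 79878526013650
154101652394311440001 10583744939153731800
20418160737778428282906249 1402325036868112630022750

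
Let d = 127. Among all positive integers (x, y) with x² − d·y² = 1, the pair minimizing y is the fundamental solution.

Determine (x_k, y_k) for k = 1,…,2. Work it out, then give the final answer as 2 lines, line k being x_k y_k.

d=127: √d = [11; 3,1,2,2,7,11,7,2,2,1,3,22] (ℓ=12, even), read p_11/q_11
a_0=11:  p_0=11·1+0=11,  q_0=11·0+1=1
a_1=3:  p_1=3·11+1=34,  q_1=3·1+0=3
…
a_3=2:  p_3=2·45+34=124,  q_3=2·4+3=11
…
a_5=7:  p_5=7·293+124=2175,  q_5=7·26+11=193
a_6=11:  p_6=11·2175+293=24218,  q_6=11·193+26=2149
a_7=7:  p_7=7·24218+2175=171701,  q_7=7·2149+193=15236
a_8=2:  p_8=2·171701+24218=367620,  q_8=2·15236+2149=32621
a_9=2:  p_9=2·367620+171701=906941,  q_9=2·32621+15236=80478
a_10=1:  p_10=1·906941+367620=1274561,  q_10=1·80478+32621=113099
a_11=3:  p_11=3·1274561+906941=4730624,  q_11=3·113099+80478=419775
(x₁, y₁) = (4730624, 419775);  4730624² − 127·419775² = 1 ✓
(x_2, y_2) = (4730624·4730624 + 127·419775·419775, 4730624·419775 + 419775·4730624) = (44757606858751, 3971595379200)

4730624 419775
44757606858751 3971595379200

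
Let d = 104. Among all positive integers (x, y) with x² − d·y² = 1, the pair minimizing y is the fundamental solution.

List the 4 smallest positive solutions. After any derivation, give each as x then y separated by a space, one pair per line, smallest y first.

51 5
5201 510
530451 52015
54100801 5305020

d=104: √d = [10; 5,20] (ℓ=2, even), read p_1/q_1
k=0  a_k=10  p_k/q_k = 10/1
k=1  a_k=5  p_k/q_k = 51/5
(x₁, y₁) = (51, 5);  51² − 104·5² = 1 ✓
(x_2, y_2) = (51·51 + 104·5·5, 51·5 + 5·51) = (5201, 510)
(x_3, y_3) = (51·5201 + 104·5·510, 51·510 + 5·5201) = (530451, 52015)
(x_4, y_4) = (51·530451 + 104·5·52015, 51·52015 + 5·530451) = (54100801, 5305020)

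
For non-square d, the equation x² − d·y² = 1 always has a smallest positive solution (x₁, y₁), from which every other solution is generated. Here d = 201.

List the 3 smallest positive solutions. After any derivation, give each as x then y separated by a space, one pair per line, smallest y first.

515095 36332
530645718049 37428863080
546665912276384215 38558840456348868

√201 → a₀=14, period (5,1,1,1,2,…,1,5,28); ℓ=14 even so k=13
k=0  a_k=14  p_k/q_k = 14/1
…
k=5  a_k=2  p_k/q_k = 638/45
k=6  a_k=1  p_k/q_k = 879/62
k=7  a_k=8  p_k/q_k = 7670/541
…
k=9  a_k=2  p_k/q_k = 24768/1747
…
k=11  a_k=1  p_k/q_k = 58085/4097
k=12  a_k=1  p_k/q_k = 91402/6447
k=13  a_k=5  p_k/q_k = 515095/36332
fundamental: x₁=515095, y₁=36332  (since 265322859025 − 201·1320014224 = 1)
(515095+36332√201)^2 = 530645718049 + 37428863080√201
(515095+36332√201)^3 = 546665912276384215 + 38558840456348868√201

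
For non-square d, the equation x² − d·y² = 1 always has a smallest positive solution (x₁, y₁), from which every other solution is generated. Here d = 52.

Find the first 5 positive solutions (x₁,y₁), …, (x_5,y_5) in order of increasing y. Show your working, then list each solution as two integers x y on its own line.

√52 = [7; 4,1,2,1,4,14, …], period ℓ=6 (even) → k=5
k=0  a_k=7  p_k/q_k = 7/1
k=1  a_k=4  p_k/q_k = 29/4
…
k=3  a_k=2  p_k/q_k = 101/14
k=4  a_k=1  p_k/q_k = 137/19
k=5  a_k=4  p_k/q_k = 649/90
(x₁, y₁) = (649, 90);  649² − 52·90² = 1 ✓
(x_2, y_2) = (649·649 + 52·90·90, 649·90 + 90·649) = (842401, 116820)
(x_3, y_3) = (649·842401 + 52·90·116820, 649·116820 + 90·842401) = (1093435849, 151632270)
(x_4, y_4) = (649·1093435849 + 52·90·151632270, 649·151632270 + 90·1093435849) = (1419278889601, 196818569640)
(x_5, y_5) = (649·1419278889601 + 52·90·196818569640, 649·196818569640 + 90·1419278889601) = (1842222905266249, 255470351760450)

649 90
842401 116820
1093435849 151632270
1419278889601 196818569640
1842222905266249 255470351760450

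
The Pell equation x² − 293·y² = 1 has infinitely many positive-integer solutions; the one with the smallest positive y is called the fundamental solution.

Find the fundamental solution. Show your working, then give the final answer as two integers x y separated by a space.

d=293: √d = [17; 8,1,1,8,34] (ℓ=5, odd), read p_9/q_9
k=0  a_k=17  p_k/q_k = 17/1
k=1  a_k=8  p_k/q_k = 137/8
k=2  a_k=1  p_k/q_k = 154/9
k=3  a_k=1  p_k/q_k = 291/17
…
k=5  a_k=34  p_k/q_k = 84679/4947
…
k=7  a_k=1  p_k/q_k = 764593/44668
k=8  a_k=1  p_k/q_k = 1444507/84389
k=9  a_k=8  p_k/q_k = 12320649/719780
fundamental: x₁=12320649, y₁=719780  (since 151798391781201 − 293·518083248400 = 1)

12320649 719780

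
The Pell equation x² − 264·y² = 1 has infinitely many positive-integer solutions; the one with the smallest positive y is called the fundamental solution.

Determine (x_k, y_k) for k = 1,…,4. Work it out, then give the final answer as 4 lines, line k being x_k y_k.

65 4
8449 520
1098305 67596
142771201 8786960

d=264: √d = [16; 4,32] (ℓ=2, even), read p_1/q_1
i=0: a=16 ⇒ p=16, q=1
i=1: a=4 ⇒ p=65, q=4
fundamental: x₁=65, y₁=4  (since 4225 − 264·16 = 1)
k=2:  x_2 = 65·65+264·4·4 = 8449,  y_2 = 65·4+4·65 = 520
k=3:  x_3 = 65·8449+264·4·520 = 1098305,  y_3 = 65·520+4·8449 = 67596
k=4:  x_4 = 65·1098305+264·4·67596 = 142771201,  y_4 = 65·67596+4·1098305 = 8786960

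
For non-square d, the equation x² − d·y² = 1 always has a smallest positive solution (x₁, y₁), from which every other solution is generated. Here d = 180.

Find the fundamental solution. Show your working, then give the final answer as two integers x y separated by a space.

[13; 2,2,2,26] for √180; ℓ=4 ⇒ convergent index 3
step 0: (13, 1)  from 13·(1,0) + (0,1)
step 1: (27, 2)  from 2·(13,1) + (1,0)
step 2: (67, 5)  from 2·(27,2) + (13,1)
step 3: (161, 12)  from 2·(67,5) + (27,2)
→ (161, 12).  Check: 161²=25921, 180·12²=25920, difference 1.

161 12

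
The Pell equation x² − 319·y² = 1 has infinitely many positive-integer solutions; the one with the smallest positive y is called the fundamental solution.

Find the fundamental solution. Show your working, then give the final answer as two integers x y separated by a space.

√319 → a₀=17, period (1,6,5,1,4,…,6,1,34); ℓ=14 even so k=13
k=0  a_k=17  p_k/q_k = 17/1
k=1  a_k=1  p_k/q_k = 18/1
k=2  a_k=6  p_k/q_k = 125/7
k=3  a_k=5  p_k/q_k = 643/36
k=4  a_k=1  p_k/q_k = 768/43
…
k=6  a_k=3  p_k/q_k = 11913/667
k=7  a_k=1  p_k/q_k = 15628/875
…
k=9  a_k=4  p_k/q_k = 250816/14043
k=10  a_k=1  p_k/q_k = 309613/17335
k=11  a_k=5  p_k/q_k = 1798881/100718
k=12  a_k=6  p_k/q_k = 11102899/621643
k=13  a_k=1  p_k/q_k = 12901780/722361
→ (12901780, 722361).  Check: 12901780²=166455927168400, 319·722361²=166455927168399, difference 1.

12901780 722361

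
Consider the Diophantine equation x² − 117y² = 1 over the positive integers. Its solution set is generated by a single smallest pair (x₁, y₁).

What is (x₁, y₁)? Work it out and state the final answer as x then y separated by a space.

√117 → a₀=10, period (1,4,2,4,1,20); ℓ=6 even so k=5
k=0  a_k=10  p_k/q_k = 10/1
…
k=2  a_k=4  p_k/q_k = 54/5
k=3  a_k=2  p_k/q_k = 119/11
k=4  a_k=4  p_k/q_k = 530/49
k=5  a_k=1  p_k/q_k = 649/60
(x₁, y₁) = (649, 60);  649² − 117·60² = 1 ✓

649 60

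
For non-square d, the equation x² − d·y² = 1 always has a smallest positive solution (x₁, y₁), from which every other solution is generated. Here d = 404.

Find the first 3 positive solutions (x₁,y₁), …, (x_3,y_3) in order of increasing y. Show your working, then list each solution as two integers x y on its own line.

√404 → a₀=20, period (10,40); ℓ=2 even so k=1
step 0: (20, 1)  from 20·(1,0) + (0,1)
step 1: (201, 10)  from 10·(20,1) + (1,0)
fundamental: x₁=201, y₁=10  (since 40401 − 404·100 = 1)
k=2:  x_2 = 201·201+404·10·10 = 80801,  y_2 = 201·10+10·201 = 4020
k=3:  x_3 = 201·80801+404·10·4020 = 32481801,  y_3 = 201·4020+10·80801 = 1616030

201 10
80801 4020
32481801 1616030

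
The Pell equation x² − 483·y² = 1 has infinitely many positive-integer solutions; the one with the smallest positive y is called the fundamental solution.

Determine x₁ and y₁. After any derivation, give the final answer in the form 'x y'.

22 1

[21; 1,42] for √483; ℓ=2 ⇒ convergent index 1
k=0  a_k=21  p_k/q_k = 21/1
k=1  a_k=1  p_k/q_k = 22/1
fundamental: x₁=22, y₁=1  (since 484 − 483·1 = 1)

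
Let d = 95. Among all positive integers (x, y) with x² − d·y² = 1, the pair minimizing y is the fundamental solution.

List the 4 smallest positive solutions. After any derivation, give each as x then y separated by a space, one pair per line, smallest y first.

39 4
3041 312
237159 24332
18495361 1897584

√95 → a₀=9, period (1,2,1,18); ℓ=4 even so k=3
a_0=9:  p_0=9·1+0=9,  q_0=9·0+1=1
a_1=1:  p_1=1·9+1=10,  q_1=1·1+0=1
a_2=2:  p_2=2·10+9=29,  q_2=2·1+1=3
a_3=1:  p_3=1·29+10=39,  q_3=1·3+1=4
→ (39, 4).  Check: 39²=1521, 95·4²=1520, difference 1.
(x_2, y_2) = (39·39 + 95·4·4, 39·4 + 4·39) = (3041, 312)
(x_3, y_3) = (39·3041 + 95·4·312, 39·312 + 4·3041) = (237159, 24332)
(x_4, y_4) = (39·237159 + 95·4·24332, 39·24332 + 4·237159) = (18495361, 1897584)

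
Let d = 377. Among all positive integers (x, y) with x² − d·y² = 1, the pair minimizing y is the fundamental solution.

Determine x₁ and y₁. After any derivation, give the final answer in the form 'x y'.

233 12

√377 = [19; 2,2,2,38, …], period ℓ=4 (even) → k=3
k=0  a_k=19  p_k/q_k = 19/1
k=1  a_k=2  p_k/q_k = 39/2
k=2  a_k=2  p_k/q_k = 97/5
k=3  a_k=2  p_k/q_k = 233/12
(x₁, y₁) = (233, 12);  233² − 377·12² = 1 ✓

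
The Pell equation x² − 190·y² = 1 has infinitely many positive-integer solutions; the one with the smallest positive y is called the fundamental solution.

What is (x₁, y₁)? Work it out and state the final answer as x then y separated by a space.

√190 = [13; 1,3,1,1,1,…,3,1,26, …], period ℓ=14 (even) → k=13
k=0  a_k=13  p_k/q_k = 13/1
k=1  a_k=1  p_k/q_k = 14/1
k=2  a_k=3  p_k/q_k = 55/4
k=3  a_k=1  p_k/q_k = 69/5
k=4  a_k=1  p_k/q_k = 124/9
k=5  a_k=1  p_k/q_k = 193/14
k=6  a_k=2  p_k/q_k = 510/37
k=7  a_k=2  p_k/q_k = 1213/88
k=8  a_k=2  p_k/q_k = 2936/213
…
k=10  a_k=1  p_k/q_k = 7085/514
k=11  a_k=1  p_k/q_k = 11234/815
k=12  a_k=3  p_k/q_k = 40787/2959
k=13  a_k=1  p_k/q_k = 52021/3774
fundamental: x₁=52021, y₁=3774  (since 2706184441 − 190·14243076 = 1)

52021 3774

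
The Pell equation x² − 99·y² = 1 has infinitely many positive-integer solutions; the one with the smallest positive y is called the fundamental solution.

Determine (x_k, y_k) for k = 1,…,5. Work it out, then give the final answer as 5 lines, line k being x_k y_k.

10 1
199 20
3970 399
79201 7960
1580050 158801

d=99: √d = [9; 1,18] (ℓ=2, even), read p_1/q_1
i=0: a=9 ⇒ p=9, q=1
i=1: a=1 ⇒ p=10, q=1
(x₁, y₁) = (10, 1);  10² − 99·1² = 1 ✓
(x_2, y_2) = (10·10 + 99·1·1, 10·1 + 1·10) = (199, 20)
(x_3, y_3) = (10·199 + 99·1·20, 10·20 + 1·199) = (3970, 399)
(x_4, y_4) = (10·3970 + 99·1·399, 10·399 + 1·3970) = (79201, 7960)
(x_5, y_5) = (10·79201 + 99·1·7960, 10·7960 + 1·79201) = (1580050, 158801)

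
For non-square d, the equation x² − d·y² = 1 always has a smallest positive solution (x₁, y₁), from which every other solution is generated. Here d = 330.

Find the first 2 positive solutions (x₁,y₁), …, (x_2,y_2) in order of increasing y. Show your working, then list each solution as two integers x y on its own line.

√330 = [18; 6,36, …], period ℓ=2 (even) → k=1
i=0: a=18 ⇒ p=18, q=1
i=1: a=6 ⇒ p=109, q=6
fundamental: x₁=109, y₁=6  (since 11881 − 330·36 = 1)
(109+6√330)^2 = 23761 + 1308√330

109 6
23761 1308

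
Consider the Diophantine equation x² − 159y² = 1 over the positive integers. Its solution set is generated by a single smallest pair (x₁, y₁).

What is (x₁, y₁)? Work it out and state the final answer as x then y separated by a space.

d=159: √d = [12; 1,1,1,1,3,1,1,1,1,24] (ℓ=10, even), read p_9/q_9
a_0=12:  p_0=12·1+0=12,  q_0=12·0+1=1
a_1=1:  p_1=1·12+1=13,  q_1=1·1+0=1
a_2=1:  p_2=1·13+12=25,  q_2=1·1+1=2
a_3=1:  p_3=1·25+13=38,  q_3=1·2+1=3
…
a_5=3:  p_5=3·63+38=227,  q_5=3·5+3=18
a_6=1:  p_6=1·227+63=290,  q_6=1·18+5=23
a_7=1:  p_7=1·290+227=517,  q_7=1·23+18=41
a_8=1:  p_8=1·517+290=807,  q_8=1·41+23=64
a_9=1:  p_9=1·807+517=1324,  q_9=1·64+41=105
(x₁, y₁) = (1324, 105);  1324² − 159·105² = 1 ✓

1324 105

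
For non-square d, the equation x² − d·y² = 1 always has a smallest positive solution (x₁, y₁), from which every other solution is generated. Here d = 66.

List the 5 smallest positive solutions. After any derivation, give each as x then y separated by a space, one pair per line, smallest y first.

65 8
8449 1040
1098305 135192
142771201 17573920
18559157825 2284474408

[8; 8,16] for √66; ℓ=2 ⇒ convergent index 1
k=0  a_k=8  p_k/q_k = 8/1
k=1  a_k=8  p_k/q_k = 65/8
fundamental: x₁=65, y₁=8  (since 4225 − 66·64 = 1)
(x_2, y_2) = (65·65 + 66·8·8, 65·8 + 8·65) = (8449, 1040)
(x_3, y_3) = (65·8449 + 66·8·1040, 65·1040 + 8·8449) = (1098305, 135192)
(x_4, y_4) = (65·1098305 + 66·8·135192, 65·135192 + 8·1098305) = (142771201, 17573920)
(x_5, y_5) = (65·142771201 + 66·8·17573920, 65·17573920 + 8·142771201) = (18559157825, 2284474408)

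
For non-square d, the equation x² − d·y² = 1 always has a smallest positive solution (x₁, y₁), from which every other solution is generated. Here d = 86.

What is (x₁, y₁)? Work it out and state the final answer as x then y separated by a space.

10405 1122

√86 → a₀=9, period (3,1,1,1,8,1,1,1,3,18); ℓ=10 even so k=9
k=0  a_k=9  p_k/q_k = 9/1
k=1  a_k=3  p_k/q_k = 28/3
k=2  a_k=1  p_k/q_k = 37/4
…
k=5  a_k=8  p_k/q_k = 881/95
…
k=7  a_k=1  p_k/q_k = 1864/201
k=8  a_k=1  p_k/q_k = 2847/307
k=9  a_k=3  p_k/q_k = 10405/1122
(x₁, y₁) = (10405, 1122);  10405² − 86·1122² = 1 ✓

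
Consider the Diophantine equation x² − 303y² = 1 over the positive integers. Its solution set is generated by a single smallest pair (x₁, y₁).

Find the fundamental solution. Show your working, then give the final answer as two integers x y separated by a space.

2524 145

d=303: √d = [17; 2,2,5,2,2,34] (ℓ=6, even), read p_5/q_5
i=0: a=17 ⇒ p=17, q=1
i=1: a=2 ⇒ p=35, q=2
i=2: a=2 ⇒ p=87, q=5
i=3: a=5 ⇒ p=470, q=27
i=4: a=2 ⇒ p=1027, q=59
i=5: a=2 ⇒ p=2524, q=145
→ (2524, 145).  Check: 2524²=6370576, 303·145²=6370575, difference 1.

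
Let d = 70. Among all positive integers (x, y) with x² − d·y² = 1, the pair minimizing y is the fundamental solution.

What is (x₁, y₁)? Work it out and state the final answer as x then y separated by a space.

d=70: √d = [8; 2,1,2,1,2,16] (ℓ=6, even), read p_5/q_5
k=0  a_k=8  p_k/q_k = 8/1
k=1  a_k=2  p_k/q_k = 17/2
…
k=3  a_k=2  p_k/q_k = 67/8
k=4  a_k=1  p_k/q_k = 92/11
k=5  a_k=2  p_k/q_k = 251/30
→ (251, 30).  Check: 251²=63001, 70·30²=63000, difference 1.

251 30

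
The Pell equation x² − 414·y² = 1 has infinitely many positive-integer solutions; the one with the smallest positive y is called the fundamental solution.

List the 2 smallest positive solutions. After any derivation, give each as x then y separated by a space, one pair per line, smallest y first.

24335 1196
1184384449 58209320

√414 → a₀=20, period (2,1,7,2,7,1,2,40); ℓ=8 even so k=7
i=0: a=20 ⇒ p=20, q=1
i=1: a=2 ⇒ p=41, q=2
i=2: a=1 ⇒ p=61, q=3
i=3: a=7 ⇒ p=468, q=23
i=4: a=2 ⇒ p=997, q=49
…
i=6: a=1 ⇒ p=8444, q=415
i=7: a=2 ⇒ p=24335, q=1196
fundamental: x₁=24335, y₁=1196  (since 592192225 − 414·1430416 = 1)
(x_2, y_2) = (24335·24335 + 414·1196·1196, 24335·1196 + 1196·24335) = (1184384449, 58209320)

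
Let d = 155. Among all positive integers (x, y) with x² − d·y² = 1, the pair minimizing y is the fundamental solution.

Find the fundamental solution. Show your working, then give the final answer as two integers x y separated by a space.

√155 = [12; 2,4,2,24, …], period ℓ=4 (even) → k=3
i=0: a=12 ⇒ p=12, q=1
…
i=2: a=4 ⇒ p=112, q=9
i=3: a=2 ⇒ p=249, q=20
→ (249, 20).  Check: 249²=62001, 155·20²=62000, difference 1.

249 20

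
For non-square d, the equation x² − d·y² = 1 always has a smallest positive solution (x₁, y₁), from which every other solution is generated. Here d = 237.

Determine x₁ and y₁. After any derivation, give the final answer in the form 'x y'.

228151 14820

d=237: √d = [15; 2,1,1,7,10,7,1,1,2,30] (ℓ=10, even), read p_9/q_9
i=0: a=15 ⇒ p=15, q=1
…
i=2: a=1 ⇒ p=46, q=3
i=3: a=1 ⇒ p=77, q=5
…
i=5: a=10 ⇒ p=5927, q=385
…
i=7: a=1 ⇒ p=48001, q=3118
i=8: a=1 ⇒ p=90075, q=5851
i=9: a=2 ⇒ p=228151, q=14820
→ (228151, 14820).  Check: 228151²=52052878801, 237·14820²=52052878800, difference 1.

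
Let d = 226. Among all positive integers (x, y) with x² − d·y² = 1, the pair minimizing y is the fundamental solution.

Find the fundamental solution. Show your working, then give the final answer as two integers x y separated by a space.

451 30

√226 → a₀=15, period (30); ℓ=1 odd so k=1
i=0: a=15 ⇒ p=15, q=1
i=1: a=30 ⇒ p=451, q=30
→ (451, 30).  Check: 451²=203401, 226·30²=203400, difference 1.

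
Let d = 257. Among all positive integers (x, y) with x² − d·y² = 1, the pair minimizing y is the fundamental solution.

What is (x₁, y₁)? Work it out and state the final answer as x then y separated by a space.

513 32

√257 = [16; 32, …], period ℓ=1 (odd) → k=1
step 0: (16, 1)  from 16·(1,0) + (0,1)
step 1: (513, 32)  from 32·(16,1) + (1,0)
→ (513, 32).  Check: 513²=263169, 257·32²=263168, difference 1.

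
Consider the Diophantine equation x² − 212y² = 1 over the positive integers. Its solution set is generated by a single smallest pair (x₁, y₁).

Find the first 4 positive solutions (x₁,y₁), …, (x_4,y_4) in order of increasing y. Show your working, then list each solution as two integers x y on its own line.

√212 = [14; 1,1,3,1,1,…,1,1,28, …], period ℓ=14 (even) → k=13
a_0=14:  p_0=14·1+0=14,  q_0=14·0+1=1
…
a_2=1:  p_2=1·15+14=29,  q_2=1·1+1=2
a_3=3:  p_3=3·29+15=102,  q_3=3·2+1=7
…
a_7=6:  p_7=6·364+233=2417,  q_7=6·25+16=166
a_8=1:  p_8=1·2417+364=2781,  q_8=1·166+25=191
a_9=1:  p_9=1·2781+2417=5198,  q_9=1·191+166=357
a_10=1:  p_10=1·5198+2781=7979,  q_10=1·357+191=548
…
a_12=1:  p_12=1·29135+7979=37114,  q_12=1·2001+548=2549
a_13=1:  p_13=1·37114+29135=66249,  q_13=1·2549+2001=4550
(x₁, y₁) = (66249, 4550);  66249² − 212·4550² = 1 ✓
(x_2, y_2) = (66249·66249 + 212·4550·4550, 66249·4550 + 4550·66249) = (8777860001, 602865900)
(x_3, y_3) = (66249·8777860001 + 212·4550·602865900, 66249·602865900 + 4550·8777860001) = (1163048894346249, 79878526013650)
(x_4, y_4) = (66249·1163048894346249 + 212·4550·79878526013650, 66249·79878526013650 + 4550·1163048894346249) = (154101652394311440001, 10583744939153731800)

66249 4550
8777860001 602865900
1163048894346249 79878526013650
154101652394311440001 10583744939153731800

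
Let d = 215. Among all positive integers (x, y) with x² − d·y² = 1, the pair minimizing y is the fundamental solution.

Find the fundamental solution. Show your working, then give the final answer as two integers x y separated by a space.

44 3

[14; 1,1,1,28] for √215; ℓ=4 ⇒ convergent index 3
a_0=14:  p_0=14·1+0=14,  q_0=14·0+1=1
a_1=1:  p_1=1·14+1=15,  q_1=1·1+0=1
a_2=1:  p_2=1·15+14=29,  q_2=1·1+1=2
a_3=1:  p_3=1·29+15=44,  q_3=1·2+1=3
→ (44, 3).  Check: 44²=1936, 215·3²=1935, difference 1.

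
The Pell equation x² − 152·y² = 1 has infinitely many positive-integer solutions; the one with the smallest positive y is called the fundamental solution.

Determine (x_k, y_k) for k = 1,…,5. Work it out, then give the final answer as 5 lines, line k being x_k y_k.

√152 = [12; 3,24, …], period ℓ=2 (even) → k=1
step 0: (12, 1)  from 12·(1,0) + (0,1)
step 1: (37, 3)  from 3·(12,1) + (1,0)
(x₁, y₁) = (37, 3);  37² − 152·3² = 1 ✓
k=2:  x_2 = 37·37+152·3·3 = 2737,  y_2 = 37·3+3·37 = 222
k=3:  x_3 = 37·2737+152·3·222 = 202501,  y_3 = 37·222+3·2737 = 16425
k=4:  x_4 = 37·202501+152·3·16425 = 14982337,  y_4 = 37·16425+3·202501 = 1215228
k=5:  x_5 = 37·14982337+152·3·1215228 = 1108490437,  y_5 = 37·1215228+3·14982337 = 89910447

37 3
2737 222
202501 16425
14982337 1215228
1108490437 89910447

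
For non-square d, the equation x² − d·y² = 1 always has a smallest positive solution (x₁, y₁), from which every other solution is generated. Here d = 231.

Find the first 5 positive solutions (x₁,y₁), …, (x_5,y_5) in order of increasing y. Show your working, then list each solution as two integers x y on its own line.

76 5
11551 760
1755676 115515
266851201 17557520
40559626876 2668627525

d=231: √d = [15; 5,30] (ℓ=2, even), read p_1/q_1
k=0  a_k=15  p_k/q_k = 15/1
k=1  a_k=5  p_k/q_k = 76/5
→ (76, 5).  Check: 76²=5776, 231·5²=5775, difference 1.
k=2:  x_2 = 76·76+231·5·5 = 11551,  y_2 = 76·5+5·76 = 760
k=3:  x_3 = 76·11551+231·5·760 = 1755676,  y_3 = 76·760+5·11551 = 115515
k=4:  x_4 = 76·1755676+231·5·115515 = 266851201,  y_4 = 76·115515+5·1755676 = 17557520
k=5:  x_5 = 76·266851201+231·5·17557520 = 40559626876,  y_5 = 76·17557520+5·266851201 = 2668627525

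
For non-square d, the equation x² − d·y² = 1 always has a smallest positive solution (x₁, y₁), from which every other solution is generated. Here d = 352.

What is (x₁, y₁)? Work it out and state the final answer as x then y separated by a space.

77617 4137

[18; 1,3,5,9,5,3,1,36] for √352; ℓ=8 ⇒ convergent index 7
step 0: (18, 1)  from 18·(1,0) + (0,1)
…
step 2: (75, 4)  from 3·(19,1) + (18,1)
…
step 6: (59118, 3151)  from 3·(18499,986) + (3621,193)
step 7: (77617, 4137)  from 1·(59118,3151) + (18499,986)
(x₁, y₁) = (77617, 4137);  77617² − 352·4137² = 1 ✓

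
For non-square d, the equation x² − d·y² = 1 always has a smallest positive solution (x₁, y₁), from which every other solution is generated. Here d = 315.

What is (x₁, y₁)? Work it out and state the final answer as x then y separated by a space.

71 4

[17; 1,2,1,34] for √315; ℓ=4 ⇒ convergent index 3
step 0: (17, 1)  from 17·(1,0) + (0,1)
step 1: (18, 1)  from 1·(17,1) + (1,0)
step 2: (53, 3)  from 2·(18,1) + (17,1)
step 3: (71, 4)  from 1·(53,3) + (18,1)
(x₁, y₁) = (71, 4);  71² − 315·4² = 1 ✓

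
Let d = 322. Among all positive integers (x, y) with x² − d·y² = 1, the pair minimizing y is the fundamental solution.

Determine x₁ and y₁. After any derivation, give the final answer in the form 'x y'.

[17; 1,16,1,34] for √322; ℓ=4 ⇒ convergent index 3
step 0: (17, 1)  from 17·(1,0) + (0,1)
…
step 2: (305, 17)  from 16·(18,1) + (17,1)
step 3: (323, 18)  from 1·(305,17) + (18,1)
(x₁, y₁) = (323, 18);  323² − 322·18² = 1 ✓

323 18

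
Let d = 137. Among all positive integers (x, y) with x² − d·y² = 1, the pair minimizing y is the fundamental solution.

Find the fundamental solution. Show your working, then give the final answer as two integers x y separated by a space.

[11; 1,2,2,1,1,2,2,1,22] for √137; ℓ=9 ⇒ convergent index 17
k=0  a_k=11  p_k/q_k = 11/1
…
k=4  a_k=1  p_k/q_k = 117/10
k=5  a_k=1  p_k/q_k = 199/17
k=6  a_k=2  p_k/q_k = 515/44
…
k=8  a_k=1  p_k/q_k = 1744/149
…
k=15  a_k=2  p_k/q_k = 1796332/153471
k=16  a_k=2  p_k/q_k = 4286741/366241
k=17  a_k=1  p_k/q_k = 6083073/519712
(x₁, y₁) = (6083073, 519712);  6083073² − 137·519712² = 1 ✓

6083073 519712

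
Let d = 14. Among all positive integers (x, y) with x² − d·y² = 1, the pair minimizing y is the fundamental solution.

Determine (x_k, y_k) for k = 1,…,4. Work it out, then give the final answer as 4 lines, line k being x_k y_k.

15 4
449 120
13455 3596
403201 107760

√14 = [3; 1,2,1,6, …], period ℓ=4 (even) → k=3
a_0=3:  p_0=3·1+0=3,  q_0=3·0+1=1
a_1=1:  p_1=1·3+1=4,  q_1=1·1+0=1
a_2=2:  p_2=2·4+3=11,  q_2=2·1+1=3
a_3=1:  p_3=1·11+4=15,  q_3=1·3+1=4
(x₁, y₁) = (15, 4);  15² − 14·4² = 1 ✓
(15+4√14)^2 = 449 + 120√14
(15+4√14)^3 = 13455 + 3596√14
(15+4√14)^4 = 403201 + 107760√14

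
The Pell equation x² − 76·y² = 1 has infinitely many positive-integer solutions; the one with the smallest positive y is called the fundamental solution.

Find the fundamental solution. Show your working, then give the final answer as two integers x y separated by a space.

d=76: √d = [8; 1,2,1,1,5,4,5,1,1,2,1,16] (ℓ=12, even), read p_11/q_11
i=0: a=8 ⇒ p=8, q=1
…
i=3: a=1 ⇒ p=35, q=4
…
i=5: a=5 ⇒ p=340, q=39
…
i=10: a=2 ⇒ p=41488, q=4759
i=11: a=1 ⇒ p=57799, q=6630
→ (57799, 6630).  Check: 57799²=3340724401, 76·6630²=3340724400, difference 1.

57799 6630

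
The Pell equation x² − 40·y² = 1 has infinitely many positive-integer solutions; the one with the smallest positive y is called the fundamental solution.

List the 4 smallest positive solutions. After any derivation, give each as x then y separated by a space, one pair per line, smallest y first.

√40 → a₀=6, period (3,12); ℓ=2 even so k=1
step 0: (6, 1)  from 6·(1,0) + (0,1)
step 1: (19, 3)  from 3·(6,1) + (1,0)
(x₁, y₁) = (19, 3);  19² − 40·3² = 1 ✓
(x_2, y_2) = (19·19 + 40·3·3, 19·3 + 3·19) = (721, 114)
(x_3, y_3) = (19·721 + 40·3·114, 19·114 + 3·721) = (27379, 4329)
(x_4, y_4) = (19·27379 + 40·3·4329, 19·4329 + 3·27379) = (1039681, 164388)

19 3
721 114
27379 4329
1039681 164388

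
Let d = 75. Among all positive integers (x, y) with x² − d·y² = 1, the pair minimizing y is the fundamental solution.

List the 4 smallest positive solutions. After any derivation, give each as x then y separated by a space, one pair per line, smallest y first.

[8; 1,1,1,16] for √75; ℓ=4 ⇒ convergent index 3
step 0: (8, 1)  from 8·(1,0) + (0,1)
step 1: (9, 1)  from 1·(8,1) + (1,0)
step 2: (17, 2)  from 1·(9,1) + (8,1)
step 3: (26, 3)  from 1·(17,2) + (9,1)
→ (26, 3).  Check: 26²=676, 75·3²=675, difference 1.
k=2:  x_2 = 26·26+75·3·3 = 1351,  y_2 = 26·3+3·26 = 156
k=3:  x_3 = 26·1351+75·3·156 = 70226,  y_3 = 26·156+3·1351 = 8109
k=4:  x_4 = 26·70226+75·3·8109 = 3650401,  y_4 = 26·8109+3·70226 = 421512

26 3
1351 156
70226 8109
3650401 421512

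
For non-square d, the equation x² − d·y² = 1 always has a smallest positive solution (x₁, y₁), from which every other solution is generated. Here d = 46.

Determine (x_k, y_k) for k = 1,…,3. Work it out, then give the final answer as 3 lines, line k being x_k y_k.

24335 3588
1184384449 174627960
57643991108495 8499142809612

√46 = [6; 1,3,1,1,2,6,2,1,1,3,1,12, …], period ℓ=12 (even) → k=11
k=0  a_k=6  p_k/q_k = 6/1
k=1  a_k=1  p_k/q_k = 7/1
k=2  a_k=3  p_k/q_k = 27/4
k=3  a_k=1  p_k/q_k = 34/5
…
k=5  a_k=2  p_k/q_k = 156/23
…
k=9  a_k=1  p_k/q_k = 5297/781
k=10  a_k=3  p_k/q_k = 19038/2807
k=11  a_k=1  p_k/q_k = 24335/3588
→ (24335, 3588).  Check: 24335²=592192225, 46·3588²=592192224, difference 1.
k=2:  x_2 = 24335·24335+46·3588·3588 = 1184384449,  y_2 = 24335·3588+3588·24335 = 174627960
k=3:  x_3 = 24335·1184384449+46·3588·174627960 = 57643991108495,  y_3 = 24335·174627960+3588·1184384449 = 8499142809612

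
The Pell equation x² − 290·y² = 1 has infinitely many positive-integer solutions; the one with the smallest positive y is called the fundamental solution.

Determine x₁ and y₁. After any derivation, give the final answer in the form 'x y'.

579 34

√290 = [17; 34, …], period ℓ=1 (odd) → k=1
a_0=17:  p_0=17·1+0=17,  q_0=17·0+1=1
a_1=34:  p_1=34·17+1=579,  q_1=34·1+0=34
fundamental: x₁=579, y₁=34  (since 335241 − 290·1156 = 1)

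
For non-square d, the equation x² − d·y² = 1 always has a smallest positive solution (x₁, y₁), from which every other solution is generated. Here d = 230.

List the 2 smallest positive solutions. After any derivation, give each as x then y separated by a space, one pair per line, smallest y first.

91 6
16561 1092

[15; 6,30] for √230; ℓ=2 ⇒ convergent index 1
a_0=15:  p_0=15·1+0=15,  q_0=15·0+1=1
a_1=6:  p_1=6·15+1=91,  q_1=6·1+0=6
fundamental: x₁=91, y₁=6  (since 8281 − 230·36 = 1)
(91+6√230)^2 = 16561 + 1092√230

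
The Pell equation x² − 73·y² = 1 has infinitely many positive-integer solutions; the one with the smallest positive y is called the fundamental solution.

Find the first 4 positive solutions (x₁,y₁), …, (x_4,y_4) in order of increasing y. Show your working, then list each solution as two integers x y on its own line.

d=73: √d = [8; 1,1,5,5,1,1,16] (ℓ=7, odd), read p_13/q_13
i=0: a=8 ⇒ p=8, q=1
i=1: a=1 ⇒ p=9, q=1
i=2: a=1 ⇒ p=17, q=2
…
i=5: a=1 ⇒ p=581, q=68
i=6: a=1 ⇒ p=1068, q=125
…
i=8: a=1 ⇒ p=18737, q=2193
i=9: a=1 ⇒ p=36406, q=4261
…
i=12: a=1 ⇒ p=1241008, q=145249
i=13: a=1 ⇒ p=2281249, q=267000
fundamental: x₁=2281249, y₁=267000  (since 5204097000001 − 73·71289000000 = 1)
k=2:  x_2 = 2281249·2281249+73·267000·267000 = 10408194000001,  y_2 = 2281249·267000+267000·2281249 = 1218186966000
k=3:  x_3 = 2281249·10408194000001+73·267000·1218186966000 = 47487364308614281249,  y_3 = 2281249·1218186966000+267000·10408194000001 = 5557975596000801000
k=4:  x_4 = 2281249·47487364308614281249+73·267000·5557975596000801000 = 216661004683313632776000001,  y_4 = 2281249·5557975596000801000+267000·47487364308614281249 = 25358252540801244373932000

2281249 267000
10408194000001 1218186966000
47487364308614281249 5557975596000801000
216661004683313632776000001 25358252540801244373932000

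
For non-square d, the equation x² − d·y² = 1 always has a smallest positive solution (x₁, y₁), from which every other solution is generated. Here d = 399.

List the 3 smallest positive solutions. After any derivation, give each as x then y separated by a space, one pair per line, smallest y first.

20 1
799 40
31940 1599

d=399: √d = [19; 1,38] (ℓ=2, even), read p_1/q_1
k=0  a_k=19  p_k/q_k = 19/1
k=1  a_k=1  p_k/q_k = 20/1
fundamental: x₁=20, y₁=1  (since 400 − 399·1 = 1)
k=2:  x_2 = 20·20+399·1·1 = 799,  y_2 = 20·1+1·20 = 40
k=3:  x_3 = 20·799+399·1·40 = 31940,  y_3 = 20·40+1·799 = 1599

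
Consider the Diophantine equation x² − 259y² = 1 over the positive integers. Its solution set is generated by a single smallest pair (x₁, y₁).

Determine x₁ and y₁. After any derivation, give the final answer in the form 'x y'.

√259 = [16; 10,1,2,3,4,3,2,1,10,32, …], period ℓ=10 (even) → k=9
i=0: a=16 ⇒ p=16, q=1
i=1: a=10 ⇒ p=161, q=10
i=2: a=1 ⇒ p=177, q=11
i=3: a=2 ⇒ p=515, q=32
…
i=5: a=4 ⇒ p=7403, q=460
i=6: a=3 ⇒ p=23931, q=1487
i=7: a=2 ⇒ p=55265, q=3434
i=8: a=1 ⇒ p=79196, q=4921
i=9: a=10 ⇒ p=847225, q=52644
(x₁, y₁) = (847225, 52644);  847225² − 259·52644² = 1 ✓

847225 52644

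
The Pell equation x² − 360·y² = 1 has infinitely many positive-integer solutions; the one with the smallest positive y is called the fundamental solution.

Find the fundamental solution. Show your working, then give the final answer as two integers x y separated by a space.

[18; 1,36] for √360; ℓ=2 ⇒ convergent index 1
a_0=18:  p_0=18·1+0=18,  q_0=18·0+1=1
a_1=1:  p_1=1·18+1=19,  q_1=1·1+0=1
fundamental: x₁=19, y₁=1  (since 361 − 360·1 = 1)

19 1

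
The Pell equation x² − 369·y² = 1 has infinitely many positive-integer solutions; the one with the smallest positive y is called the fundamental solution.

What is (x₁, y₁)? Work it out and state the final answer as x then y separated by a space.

√369 = [19; 4,1,3,2,7,4,7,2,3,1,4,38, …], period ℓ=12 (even) → k=11
a_0=19:  p_0=19·1+0=19,  q_0=19·0+1=1
a_1=4:  p_1=4·19+1=77,  q_1=4·1+0=4
a_2=1:  p_2=1·77+19=96,  q_2=1·4+1=5
…
a_5=7:  p_5=7·826+365=6147,  q_5=7·43+19=320
a_6=4:  p_6=4·6147+826=25414,  q_6=4·320+43=1323
a_7=7:  p_7=7·25414+6147=184045,  q_7=7·1323+320=9581
…
a_9=3:  p_9=3·393504+184045=1364557,  q_9=3·20485+9581=71036
a_10=1:  p_10=1·1364557+393504=1758061,  q_10=1·71036+20485=91521
a_11=4:  p_11=4·1758061+1364557=8396801,  q_11=4·91521+71036=437120
fundamental: x₁=8396801, y₁=437120  (since 70506267033601 − 369·191073894400 = 1)

8396801 437120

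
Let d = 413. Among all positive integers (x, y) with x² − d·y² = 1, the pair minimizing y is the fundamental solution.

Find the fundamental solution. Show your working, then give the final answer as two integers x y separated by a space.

[20; 3,9,1,4,1,9,3,40] for √413; ℓ=8 ⇒ convergent index 7
step 0: (20, 1)  from 20·(1,0) + (0,1)
step 1: (61, 3)  from 3·(20,1) + (1,0)
step 2: (569, 28)  from 9·(61,3) + (20,1)
step 3: (630, 31)  from 1·(569,28) + (61,3)
step 4: (3089, 152)  from 4·(630,31) + (569,28)
step 5: (3719, 183)  from 1·(3089,152) + (630,31)
step 6: (36560, 1799)  from 9·(3719,183) + (3089,152)
step 7: (113399, 5580)  from 3·(36560,1799) + (3719,183)
(x₁, y₁) = (113399, 5580);  113399² − 413·5580² = 1 ✓

113399 5580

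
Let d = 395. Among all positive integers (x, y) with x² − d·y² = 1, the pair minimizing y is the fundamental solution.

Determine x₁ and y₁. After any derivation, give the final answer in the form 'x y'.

√395 → a₀=19, period (1,6,1,38); ℓ=4 even so k=3
k=0  a_k=19  p_k/q_k = 19/1
…
k=2  a_k=6  p_k/q_k = 139/7
k=3  a_k=1  p_k/q_k = 159/8
→ (159, 8).  Check: 159²=25281, 395·8²=25280, difference 1.

159 8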